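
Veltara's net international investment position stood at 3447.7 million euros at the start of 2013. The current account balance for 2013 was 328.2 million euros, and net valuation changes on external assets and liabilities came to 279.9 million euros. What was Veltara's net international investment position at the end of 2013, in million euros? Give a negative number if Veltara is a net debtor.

Change in NIIP = current account + net valuation change = 328.2 + 279.9 = 608.1
End-of-year NIIP = 3447.7 + 608.1 = 4055.8

4055.8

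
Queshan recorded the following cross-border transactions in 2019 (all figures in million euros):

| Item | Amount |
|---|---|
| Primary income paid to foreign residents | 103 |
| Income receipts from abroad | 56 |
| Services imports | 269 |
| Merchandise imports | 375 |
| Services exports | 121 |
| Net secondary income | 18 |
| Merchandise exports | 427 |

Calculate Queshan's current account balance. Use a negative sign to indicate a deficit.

Goods balance = 427 - 375 = 52
Services balance = 121 - 269 = -148
Trade balance (goods + services) = 52 + (-148) = -96
Net primary income = 56 - 103 = -47
Net secondary income = 18
Current account = -96 + (-47) + 18 = -125

-125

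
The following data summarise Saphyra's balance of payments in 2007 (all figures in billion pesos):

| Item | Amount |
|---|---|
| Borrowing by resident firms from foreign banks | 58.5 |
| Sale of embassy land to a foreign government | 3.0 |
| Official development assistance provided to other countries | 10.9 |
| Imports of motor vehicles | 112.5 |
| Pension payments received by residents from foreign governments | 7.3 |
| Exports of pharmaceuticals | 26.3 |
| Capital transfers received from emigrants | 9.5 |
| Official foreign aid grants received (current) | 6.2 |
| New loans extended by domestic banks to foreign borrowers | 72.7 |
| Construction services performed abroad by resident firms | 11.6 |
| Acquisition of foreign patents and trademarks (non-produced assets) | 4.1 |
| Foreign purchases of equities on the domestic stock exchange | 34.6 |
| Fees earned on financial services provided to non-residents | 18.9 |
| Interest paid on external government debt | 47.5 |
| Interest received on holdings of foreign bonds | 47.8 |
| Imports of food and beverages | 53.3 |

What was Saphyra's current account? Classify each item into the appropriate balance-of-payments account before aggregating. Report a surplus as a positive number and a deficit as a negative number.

Goods: -53.3 - 112.5 + 26.3 = -139.5
Services: 18.9 + 11.6 = 30.5
Primary income: 47.8 - 47.5 = 0.3
Secondary income: -10.9 + 7.3 + 6.2 = 2.6
Current account = (-139.5) + 30.5 + 0.3 + 2.6 = -106.1
(Excluded from the current account — financial account: borrowing by resident firms from foreign banks 58.5, new loans extended by domestic banks to foreign borrowers 72.7, foreign purchases of equities on the domestic stock exchange 34.6; capital account: sale of embassy land to a foreign government 3.0, capital transfers received from emigrants 9.5, acquisition of foreign patents and trademarks (non-produced assets) 4.1.)

-106.1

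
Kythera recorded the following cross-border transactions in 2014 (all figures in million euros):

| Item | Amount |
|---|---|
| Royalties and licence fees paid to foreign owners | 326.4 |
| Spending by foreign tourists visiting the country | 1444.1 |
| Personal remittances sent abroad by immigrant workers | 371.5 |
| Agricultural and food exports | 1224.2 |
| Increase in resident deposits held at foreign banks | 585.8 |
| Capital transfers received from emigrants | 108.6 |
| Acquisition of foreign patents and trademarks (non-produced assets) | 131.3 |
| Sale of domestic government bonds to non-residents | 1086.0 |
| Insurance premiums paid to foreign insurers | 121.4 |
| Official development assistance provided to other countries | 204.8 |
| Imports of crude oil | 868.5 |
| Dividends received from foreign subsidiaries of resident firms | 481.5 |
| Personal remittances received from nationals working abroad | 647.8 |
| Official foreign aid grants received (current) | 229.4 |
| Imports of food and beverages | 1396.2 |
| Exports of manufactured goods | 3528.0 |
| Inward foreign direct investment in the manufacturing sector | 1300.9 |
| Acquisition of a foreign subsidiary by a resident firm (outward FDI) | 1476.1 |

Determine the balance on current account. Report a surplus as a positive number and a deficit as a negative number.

Goods: 3528.0 - 868.5 + 1224.2 - 1396.2 = 2487.5
Services: 1444.1 - 326.4 - 121.4 = 996.3
Primary income: 481.5
Secondary income: 229.4 + 647.8 - 371.5 - 204.8 = 300.9
Current account = 2487.5 + 996.3 + 481.5 + 300.9 = 4266.2
(Excluded from the current account — financial account: increase in resident deposits held at foreign banks 585.8, sale of domestic government bonds to non-residents 1086.0, inward foreign direct investment in the manufacturing sector 1300.9, acquisition of a foreign subsidiary by a resident firm (outward FDI) 1476.1; capital account: capital transfers received from emigrants 108.6, acquisition of foreign patents and trademarks (non-produced assets) 131.3.)

4266.2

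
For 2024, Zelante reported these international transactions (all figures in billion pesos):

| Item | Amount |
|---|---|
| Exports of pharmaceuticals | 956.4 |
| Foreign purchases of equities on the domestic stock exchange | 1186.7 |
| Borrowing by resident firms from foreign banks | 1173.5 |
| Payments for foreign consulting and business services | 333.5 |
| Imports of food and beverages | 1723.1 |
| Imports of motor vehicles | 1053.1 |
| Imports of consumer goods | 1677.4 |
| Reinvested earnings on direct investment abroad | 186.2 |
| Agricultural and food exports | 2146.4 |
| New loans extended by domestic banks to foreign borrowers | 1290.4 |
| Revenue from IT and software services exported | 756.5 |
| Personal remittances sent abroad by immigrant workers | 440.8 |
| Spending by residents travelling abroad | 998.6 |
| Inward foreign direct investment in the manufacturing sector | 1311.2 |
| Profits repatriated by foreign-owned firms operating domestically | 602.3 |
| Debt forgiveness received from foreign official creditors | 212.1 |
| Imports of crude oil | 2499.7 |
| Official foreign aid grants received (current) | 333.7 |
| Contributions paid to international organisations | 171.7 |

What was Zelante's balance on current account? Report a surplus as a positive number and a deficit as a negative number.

-5121.0

Goods: 2146.4 + 956.4 - 1677.4 - 2499.7 - 1053.1 - 1723.1 = -3850.5
Services: -998.6 - 333.5 + 756.5 = -575.6
Primary income: -602.3 + 186.2 = -416.1
Secondary income: -440.8 + 333.7 - 171.7 = -278.8
Current account = (-3850.5) + (-575.6) + (-416.1) + (-278.8) = -5121.0
(Excluded from the current account — financial account: foreign purchases of equities on the domestic stock exchange 1186.7, borrowing by resident firms from foreign banks 1173.5, new loans extended by domestic banks to foreign borrowers 1290.4, inward foreign direct investment in the manufacturing sector 1311.2; capital account: debt forgiveness received from foreign official creditors 212.1.)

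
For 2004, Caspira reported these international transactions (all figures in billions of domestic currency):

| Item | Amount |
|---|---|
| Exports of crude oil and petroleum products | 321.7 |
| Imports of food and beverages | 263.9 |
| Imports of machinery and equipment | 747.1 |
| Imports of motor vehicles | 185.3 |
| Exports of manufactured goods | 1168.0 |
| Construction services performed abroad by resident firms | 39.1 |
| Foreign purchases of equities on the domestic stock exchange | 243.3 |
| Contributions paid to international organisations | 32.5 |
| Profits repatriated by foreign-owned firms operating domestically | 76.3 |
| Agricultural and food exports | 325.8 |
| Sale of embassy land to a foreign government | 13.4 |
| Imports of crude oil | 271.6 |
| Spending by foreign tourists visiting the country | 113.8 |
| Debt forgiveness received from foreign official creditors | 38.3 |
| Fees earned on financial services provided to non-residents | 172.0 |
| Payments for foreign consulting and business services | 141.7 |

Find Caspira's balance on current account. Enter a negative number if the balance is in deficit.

Goods: -747.1 - 263.9 + 1168.0 + 321.7 - 185.3 + 325.8 - 271.6 = 347.6
Services: 113.8 + 39.1 - 141.7 + 172.0 = 183.2
Primary income: -76.3
Secondary income: -32.5
Current account = 347.6 + 183.2 + (-76.3) + (-32.5) = 422.0
(Excluded from the current account — financial account: foreign purchases of equities on the domestic stock exchange 243.3; capital account: sale of embassy land to a foreign government 13.4, debt forgiveness received from foreign official creditors 38.3.)

422.0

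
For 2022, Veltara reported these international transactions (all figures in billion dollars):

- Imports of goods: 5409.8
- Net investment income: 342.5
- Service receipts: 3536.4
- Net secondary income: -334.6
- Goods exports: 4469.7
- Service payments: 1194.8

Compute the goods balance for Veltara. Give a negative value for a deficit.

-940.1

Goods balance = 4469.7 - 5409.8 = -940.1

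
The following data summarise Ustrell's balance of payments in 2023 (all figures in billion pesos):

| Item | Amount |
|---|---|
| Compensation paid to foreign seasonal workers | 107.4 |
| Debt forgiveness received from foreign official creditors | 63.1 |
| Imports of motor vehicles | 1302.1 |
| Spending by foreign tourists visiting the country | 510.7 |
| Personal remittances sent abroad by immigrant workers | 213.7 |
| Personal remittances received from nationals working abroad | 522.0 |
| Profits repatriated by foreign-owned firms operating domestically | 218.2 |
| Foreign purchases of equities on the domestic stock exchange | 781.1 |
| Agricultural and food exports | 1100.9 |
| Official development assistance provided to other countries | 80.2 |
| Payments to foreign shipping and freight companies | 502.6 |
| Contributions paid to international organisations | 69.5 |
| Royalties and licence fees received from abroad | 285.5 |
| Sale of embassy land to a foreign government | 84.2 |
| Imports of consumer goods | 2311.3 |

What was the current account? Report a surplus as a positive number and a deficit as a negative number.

-2385.9

Goods: -2311.3 + 1100.9 - 1302.1 = -2512.5
Services: -502.6 + 510.7 + 285.5 = 293.6
Primary income: -218.2 - 107.4 = -325.6
Secondary income: 522.0 - 213.7 - 80.2 - 69.5 = 158.6
Current account = (-2512.5) + 293.6 + (-325.6) + 158.6 = -2385.9
(Excluded from the current account — capital account: debt forgiveness received from foreign official creditors 63.1, sale of embassy land to a foreign government 84.2; financial account: foreign purchases of equities on the domestic stock exchange 781.1.)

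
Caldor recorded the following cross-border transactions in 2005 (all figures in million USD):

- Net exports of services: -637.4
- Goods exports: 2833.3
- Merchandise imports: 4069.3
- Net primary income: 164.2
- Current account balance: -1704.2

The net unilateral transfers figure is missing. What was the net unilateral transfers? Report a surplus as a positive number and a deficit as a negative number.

5.0

Current account = goods balance + services balance + net primary income + net secondary income
Sum of the known components = -1709.2
Net unilateral transfers = CA - (known components) = -1704.2 - (-1709.2) = 5.0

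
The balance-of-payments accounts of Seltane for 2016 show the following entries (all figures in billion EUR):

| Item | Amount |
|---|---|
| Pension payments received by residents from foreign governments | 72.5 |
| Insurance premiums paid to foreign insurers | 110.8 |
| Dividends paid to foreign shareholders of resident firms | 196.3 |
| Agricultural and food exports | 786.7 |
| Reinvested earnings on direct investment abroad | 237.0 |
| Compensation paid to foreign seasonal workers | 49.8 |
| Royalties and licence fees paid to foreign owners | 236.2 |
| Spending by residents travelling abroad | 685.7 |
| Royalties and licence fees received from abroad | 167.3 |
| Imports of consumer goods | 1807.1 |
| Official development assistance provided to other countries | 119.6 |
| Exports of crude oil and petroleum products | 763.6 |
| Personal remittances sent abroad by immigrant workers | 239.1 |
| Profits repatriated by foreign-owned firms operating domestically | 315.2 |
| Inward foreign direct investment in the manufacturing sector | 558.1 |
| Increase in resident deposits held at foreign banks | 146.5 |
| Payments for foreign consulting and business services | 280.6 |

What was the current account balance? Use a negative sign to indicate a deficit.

Goods: 786.7 + 763.6 - 1807.1 = -256.8
Services: -236.2 + 167.3 - 280.6 - 110.8 - 685.7 = -1146.0
Primary income: -315.2 + 237.0 - 49.8 - 196.3 = -324.3
Secondary income: -239.1 + 72.5 - 119.6 = -286.2
Current account = (-256.8) + (-1146.0) + (-324.3) + (-286.2) = -2013.3
(Excluded from the current account — financial account: inward foreign direct investment in the manufacturing sector 558.1, increase in resident deposits held at foreign banks 146.5.)

-2013.3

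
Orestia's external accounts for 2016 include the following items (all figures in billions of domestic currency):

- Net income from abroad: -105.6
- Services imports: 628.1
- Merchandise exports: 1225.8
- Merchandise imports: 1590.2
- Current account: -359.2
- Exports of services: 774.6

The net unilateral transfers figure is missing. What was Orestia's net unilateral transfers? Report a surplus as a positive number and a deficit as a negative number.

-35.7

Current account = goods balance + services balance + net primary income + net secondary income
Sum of the known components = -323.5
Net unilateral transfers = CA - (known components) = -359.2 - (-323.5) = -35.7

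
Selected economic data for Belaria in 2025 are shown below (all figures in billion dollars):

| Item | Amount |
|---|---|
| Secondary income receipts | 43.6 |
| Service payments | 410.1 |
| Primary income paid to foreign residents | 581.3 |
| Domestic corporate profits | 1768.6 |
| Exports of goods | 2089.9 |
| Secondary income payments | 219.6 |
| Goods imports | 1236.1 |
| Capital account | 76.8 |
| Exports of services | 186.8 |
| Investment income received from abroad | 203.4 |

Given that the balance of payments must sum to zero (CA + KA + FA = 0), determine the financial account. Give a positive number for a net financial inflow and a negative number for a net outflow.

Goods balance = 2089.9 - 1236.1 = 853.8
Services balance = 186.8 - 410.1 = -223.3
Trade balance (goods + services) = 853.8 + (-223.3) = 630.5
Net primary income = 203.4 - 581.3 = -377.9
Net secondary income = 43.6 - 219.6 = -176.0
Current account = 630.5 + (-377.9) + (-176.0) = 76.6
Financial account = -(76.6 + 76.8) = -153.4

-153.4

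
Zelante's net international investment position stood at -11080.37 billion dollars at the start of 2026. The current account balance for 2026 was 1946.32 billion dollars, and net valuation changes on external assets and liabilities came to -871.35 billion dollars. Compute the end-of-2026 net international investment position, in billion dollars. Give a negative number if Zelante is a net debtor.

-10005.40

Change in NIIP = current account + net valuation change = 1946.32 + (-871.35) = 1074.97
End-of-year NIIP = -11080.37 + 1074.97 = -10005.40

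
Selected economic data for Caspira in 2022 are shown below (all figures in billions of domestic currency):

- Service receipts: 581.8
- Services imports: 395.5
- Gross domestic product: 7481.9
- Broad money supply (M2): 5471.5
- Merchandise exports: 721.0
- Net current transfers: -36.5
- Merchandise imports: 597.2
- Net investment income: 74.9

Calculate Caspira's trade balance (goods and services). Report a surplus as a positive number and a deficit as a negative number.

Goods balance = 721.0 - 597.2 = 123.8
Services balance = 581.8 - 395.5 = 186.3
Trade balance (goods + services) = 123.8 + 186.3 = 310.1

310.1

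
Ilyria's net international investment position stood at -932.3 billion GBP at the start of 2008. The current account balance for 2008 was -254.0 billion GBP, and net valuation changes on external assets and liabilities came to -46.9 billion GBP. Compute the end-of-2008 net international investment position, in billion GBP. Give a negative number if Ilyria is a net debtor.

-1233.2

Change in NIIP = current account + net valuation change = -254.0 + (-46.9) = -300.9
End-of-year NIIP = -932.3 + (-300.9) = -1233.2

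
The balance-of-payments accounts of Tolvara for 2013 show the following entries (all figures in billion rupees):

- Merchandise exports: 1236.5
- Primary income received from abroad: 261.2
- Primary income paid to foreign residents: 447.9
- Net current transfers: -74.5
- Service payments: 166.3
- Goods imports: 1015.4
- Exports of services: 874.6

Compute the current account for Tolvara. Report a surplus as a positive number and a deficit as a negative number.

668.2

Goods balance = 1236.5 - 1015.4 = 221.1
Services balance = 874.6 - 166.3 = 708.3
Trade balance (goods + services) = 221.1 + 708.3 = 929.4
Net primary income = 261.2 - 447.9 = -186.7
Net secondary income = -74.5
Current account = 929.4 + (-186.7) + (-74.5) = 668.2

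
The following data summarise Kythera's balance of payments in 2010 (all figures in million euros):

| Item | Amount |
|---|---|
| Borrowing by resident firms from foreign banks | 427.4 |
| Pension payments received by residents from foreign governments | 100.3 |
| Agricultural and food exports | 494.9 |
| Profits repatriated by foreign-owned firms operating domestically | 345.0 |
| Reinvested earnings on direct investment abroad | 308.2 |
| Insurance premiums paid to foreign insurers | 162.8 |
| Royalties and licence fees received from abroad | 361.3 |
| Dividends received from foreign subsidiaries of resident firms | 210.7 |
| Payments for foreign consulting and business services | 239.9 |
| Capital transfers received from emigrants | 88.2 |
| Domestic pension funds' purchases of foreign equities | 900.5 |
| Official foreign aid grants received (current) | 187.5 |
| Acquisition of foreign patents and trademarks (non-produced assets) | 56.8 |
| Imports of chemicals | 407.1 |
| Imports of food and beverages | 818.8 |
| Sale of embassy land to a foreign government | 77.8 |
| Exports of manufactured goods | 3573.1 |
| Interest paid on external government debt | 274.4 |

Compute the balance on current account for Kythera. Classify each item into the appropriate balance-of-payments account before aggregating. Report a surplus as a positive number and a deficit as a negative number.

2988.0

Goods: -407.1 + 3573.1 + 494.9 - 818.8 = 2842.1
Services: -162.8 + 361.3 - 239.9 = -41.4
Primary income: -345.0 + 308.2 - 274.4 + 210.7 = -100.5
Secondary income: 100.3 + 187.5 = 287.8
Current account = 2842.1 + (-41.4) + (-100.5) + 287.8 = 2988.0
(Excluded from the current account — financial account: borrowing by resident firms from foreign banks 427.4, domestic pension funds' purchases of foreign equities 900.5; capital account: capital transfers received from emigrants 88.2, acquisition of foreign patents and trademarks (non-produced assets) 56.8, sale of embassy land to a foreign government 77.8.)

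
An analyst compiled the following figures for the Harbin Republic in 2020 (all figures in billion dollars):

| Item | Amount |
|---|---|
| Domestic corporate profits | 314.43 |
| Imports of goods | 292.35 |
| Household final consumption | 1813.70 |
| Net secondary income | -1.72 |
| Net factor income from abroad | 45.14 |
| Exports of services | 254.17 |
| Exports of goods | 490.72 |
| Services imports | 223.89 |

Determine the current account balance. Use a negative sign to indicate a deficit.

272.07

Goods balance = 490.72 - 292.35 = 198.37
Services balance = 254.17 - 223.89 = 30.28
Trade balance (goods + services) = 198.37 + 30.28 = 228.65
Net primary income = 45.14
Net secondary income = -1.72
Current account = 228.65 + 45.14 + (-1.72) = 272.07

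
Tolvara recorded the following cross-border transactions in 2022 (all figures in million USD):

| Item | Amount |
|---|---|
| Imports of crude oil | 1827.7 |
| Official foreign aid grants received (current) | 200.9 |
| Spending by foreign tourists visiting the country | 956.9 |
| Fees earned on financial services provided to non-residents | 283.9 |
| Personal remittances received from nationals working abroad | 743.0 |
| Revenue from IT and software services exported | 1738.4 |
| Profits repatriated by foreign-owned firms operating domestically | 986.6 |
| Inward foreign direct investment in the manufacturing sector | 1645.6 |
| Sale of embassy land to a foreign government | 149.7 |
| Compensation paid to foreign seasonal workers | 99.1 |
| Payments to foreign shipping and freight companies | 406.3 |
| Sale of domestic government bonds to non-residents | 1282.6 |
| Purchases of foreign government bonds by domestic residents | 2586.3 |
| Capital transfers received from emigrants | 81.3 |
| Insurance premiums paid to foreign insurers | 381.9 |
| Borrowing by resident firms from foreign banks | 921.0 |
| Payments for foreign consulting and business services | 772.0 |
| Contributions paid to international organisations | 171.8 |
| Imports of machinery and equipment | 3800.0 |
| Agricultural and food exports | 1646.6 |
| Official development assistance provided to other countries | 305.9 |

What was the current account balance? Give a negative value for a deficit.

-3181.6

Goods: -3800.0 + 1646.6 - 1827.7 = -3981.1
Services: -772.0 + 1738.4 - 406.3 - 381.9 + 283.9 + 956.9 = 1419.0
Primary income: -986.6 - 99.1 = -1085.7
Secondary income: 743.0 - 171.8 - 305.9 + 200.9 = 466.2
Current account = (-3981.1) + 1419.0 + (-1085.7) + 466.2 = -3181.6
(Excluded from the current account — financial account: inward foreign direct investment in the manufacturing sector 1645.6, sale of domestic government bonds to non-residents 1282.6, purchases of foreign government bonds by domestic residents 2586.3, borrowing by resident firms from foreign banks 921.0; capital account: sale of embassy land to a foreign government 149.7, capital transfers received from emigrants 81.3.)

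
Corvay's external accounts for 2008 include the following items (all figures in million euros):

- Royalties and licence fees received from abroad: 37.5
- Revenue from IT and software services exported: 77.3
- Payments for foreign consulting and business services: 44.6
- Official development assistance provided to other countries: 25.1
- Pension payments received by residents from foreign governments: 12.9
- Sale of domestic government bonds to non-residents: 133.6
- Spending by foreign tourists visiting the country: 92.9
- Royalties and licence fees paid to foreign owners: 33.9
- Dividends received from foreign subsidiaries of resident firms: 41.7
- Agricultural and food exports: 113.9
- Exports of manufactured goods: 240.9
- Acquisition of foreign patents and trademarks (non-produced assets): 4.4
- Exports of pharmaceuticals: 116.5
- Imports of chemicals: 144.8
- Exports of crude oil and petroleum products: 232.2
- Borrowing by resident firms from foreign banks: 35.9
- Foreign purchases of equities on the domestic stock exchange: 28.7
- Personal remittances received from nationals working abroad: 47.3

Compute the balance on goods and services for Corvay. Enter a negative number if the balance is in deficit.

Goods: 113.9 + 232.2 + 240.9 + 116.5 - 144.8 = 558.7
Services: 92.9 + 77.3 - 33.9 + 37.5 - 44.6 = 129.2
Trade balance = 558.7 + 129.2 = 687.9
(Excluded from the trade balance — secondary income: official development assistance provided to other countries 25.1, pension payments received by residents from foreign governments 12.9, personal remittances received from nationals working abroad 47.3; financial account: sale of domestic government bonds to non-residents 133.6, borrowing by resident firms from foreign banks 35.9, foreign purchases of equities on the domestic stock exchange 28.7; primary income: dividends received from foreign subsidiaries of resident firms 41.7; capital account: acquisition of foreign patents and trademarks (non-produced assets) 4.4.)

687.9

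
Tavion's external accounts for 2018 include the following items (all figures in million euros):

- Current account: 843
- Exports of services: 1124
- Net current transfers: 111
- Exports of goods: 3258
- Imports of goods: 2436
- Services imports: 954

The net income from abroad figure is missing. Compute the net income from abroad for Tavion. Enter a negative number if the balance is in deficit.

Current account = goods balance + services balance + net primary income + net secondary income
Sum of the known components = 1103
Net income from abroad = CA - (known components) = 843 - 1103 = -260

-260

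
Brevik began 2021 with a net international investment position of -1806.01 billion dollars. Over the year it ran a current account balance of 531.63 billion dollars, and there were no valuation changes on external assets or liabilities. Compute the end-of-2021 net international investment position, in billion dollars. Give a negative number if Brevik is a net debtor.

With no valuation effects, change in NIIP = current account = 531.63
End-of-year NIIP = -1806.01 + 531.63 = -1274.38

-1274.38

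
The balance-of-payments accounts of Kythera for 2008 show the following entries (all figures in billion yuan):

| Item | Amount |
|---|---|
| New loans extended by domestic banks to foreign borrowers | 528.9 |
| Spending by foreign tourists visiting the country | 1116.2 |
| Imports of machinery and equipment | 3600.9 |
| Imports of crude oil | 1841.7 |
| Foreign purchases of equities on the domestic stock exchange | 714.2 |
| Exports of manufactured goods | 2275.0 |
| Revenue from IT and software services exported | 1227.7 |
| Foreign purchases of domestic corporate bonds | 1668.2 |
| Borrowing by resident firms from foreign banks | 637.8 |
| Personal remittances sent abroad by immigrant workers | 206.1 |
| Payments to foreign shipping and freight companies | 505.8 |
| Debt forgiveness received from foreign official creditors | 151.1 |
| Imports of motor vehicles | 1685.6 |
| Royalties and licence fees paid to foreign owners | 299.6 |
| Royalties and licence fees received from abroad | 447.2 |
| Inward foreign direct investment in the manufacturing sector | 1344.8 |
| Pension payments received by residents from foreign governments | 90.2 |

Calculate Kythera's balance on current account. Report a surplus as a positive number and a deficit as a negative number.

Goods: -1685.6 - 3600.9 - 1841.7 + 2275.0 = -4853.2
Services: 1227.7 - 505.8 + 447.2 + 1116.2 - 299.6 = 1985.7
Secondary income: 90.2 - 206.1 = -115.9
Current account = (-4853.2) + 1985.7 + (-115.9) = -2983.4
(Excluded from the current account — financial account: new loans extended by domestic banks to foreign borrowers 528.9, foreign purchases of equities on the domestic stock exchange 714.2, foreign purchases of domestic corporate bonds 1668.2, borrowing by resident firms from foreign banks 637.8, inward foreign direct investment in the manufacturing sector 1344.8; capital account: debt forgiveness received from foreign official creditors 151.1.)

-2983.4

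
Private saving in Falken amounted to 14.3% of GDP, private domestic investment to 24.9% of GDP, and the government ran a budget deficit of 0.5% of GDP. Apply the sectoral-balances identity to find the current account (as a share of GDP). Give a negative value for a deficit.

By the sectoral-balances identity, CA = (S_private - I) + (T - G).
Private balance = 14.3 - 24.9 = -10.6
Government balance (T - G) = -0.5
CA = -10.6 + (-0.5) = -11.1

-11.1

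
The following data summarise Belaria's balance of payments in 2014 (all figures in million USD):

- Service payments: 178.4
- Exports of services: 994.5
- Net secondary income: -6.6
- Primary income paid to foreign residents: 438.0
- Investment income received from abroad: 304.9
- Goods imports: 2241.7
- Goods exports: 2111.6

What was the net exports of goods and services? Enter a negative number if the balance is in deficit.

686.0

Goods balance = 2111.6 - 2241.7 = -130.1
Services balance = 994.5 - 178.4 = 816.1
Trade balance (goods + services) = -130.1 + 816.1 = 686.0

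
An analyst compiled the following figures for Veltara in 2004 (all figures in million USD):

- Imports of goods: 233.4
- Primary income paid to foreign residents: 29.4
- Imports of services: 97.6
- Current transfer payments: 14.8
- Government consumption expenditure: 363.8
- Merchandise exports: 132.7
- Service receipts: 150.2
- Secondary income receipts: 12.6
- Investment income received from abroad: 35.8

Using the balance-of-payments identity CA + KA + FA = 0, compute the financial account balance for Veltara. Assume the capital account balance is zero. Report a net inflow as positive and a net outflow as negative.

Goods balance = 132.7 - 233.4 = -100.7
Services balance = 150.2 - 97.6 = 52.6
Trade balance (goods + services) = -100.7 + 52.6 = -48.1
Net primary income = 35.8 - 29.4 = 6.4
Net secondary income = 12.6 - 14.8 = -2.2
Current account = -48.1 + 6.4 + (-2.2) = -43.9
Financial account = -(-43.9) = 43.9

43.9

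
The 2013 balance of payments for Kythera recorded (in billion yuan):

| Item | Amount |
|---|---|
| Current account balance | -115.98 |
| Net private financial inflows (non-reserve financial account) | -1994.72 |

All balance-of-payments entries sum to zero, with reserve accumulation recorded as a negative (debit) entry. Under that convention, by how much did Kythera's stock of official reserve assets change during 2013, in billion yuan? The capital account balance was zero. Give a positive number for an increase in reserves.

-2110.70

Official reserve transactions balance = -((-115.98) + (-1994.72)) = 2110.70
An accumulation of reserves is recorded as a debit (negative entry), so the change in the stock of reserves is the negative of that balance.
Change in official reserves = -(2110.70) = -2110.70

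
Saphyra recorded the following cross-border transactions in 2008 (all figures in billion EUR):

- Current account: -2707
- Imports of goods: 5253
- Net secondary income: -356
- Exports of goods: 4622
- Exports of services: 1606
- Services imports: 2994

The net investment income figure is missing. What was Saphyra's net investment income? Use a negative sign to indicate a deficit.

Current account = goods balance + services balance + net primary income + net secondary income
Sum of the known components = -2375
Net investment income = CA - (known components) = -2707 - (-2375) = -332

-332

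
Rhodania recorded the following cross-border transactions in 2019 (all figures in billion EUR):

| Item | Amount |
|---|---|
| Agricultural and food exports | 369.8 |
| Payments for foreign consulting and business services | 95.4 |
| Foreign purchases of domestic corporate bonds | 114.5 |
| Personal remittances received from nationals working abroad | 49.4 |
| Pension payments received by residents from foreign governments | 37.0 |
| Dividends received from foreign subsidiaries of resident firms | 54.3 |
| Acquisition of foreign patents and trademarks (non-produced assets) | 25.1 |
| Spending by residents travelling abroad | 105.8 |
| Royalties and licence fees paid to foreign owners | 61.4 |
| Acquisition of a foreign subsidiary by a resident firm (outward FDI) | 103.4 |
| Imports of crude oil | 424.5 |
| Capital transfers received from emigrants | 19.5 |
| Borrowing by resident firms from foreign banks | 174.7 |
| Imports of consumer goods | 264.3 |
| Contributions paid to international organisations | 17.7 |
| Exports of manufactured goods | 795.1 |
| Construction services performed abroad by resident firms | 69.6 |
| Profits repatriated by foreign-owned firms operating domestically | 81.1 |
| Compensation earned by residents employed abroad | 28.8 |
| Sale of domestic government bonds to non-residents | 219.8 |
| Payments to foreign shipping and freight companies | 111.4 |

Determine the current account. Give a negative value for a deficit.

Goods: -264.3 + 369.8 - 424.5 + 795.1 = 476.1
Services: -95.4 - 105.8 - 111.4 - 61.4 + 69.6 = -304.4
Primary income: 28.8 + 54.3 - 81.1 = 2.0
Secondary income: -17.7 + 49.4 + 37.0 = 68.7
Current account = 476.1 + (-304.4) + 2.0 + 68.7 = 242.4
(Excluded from the current account — financial account: foreign purchases of domestic corporate bonds 114.5, acquisition of a foreign subsidiary by a resident firm (outward FDI) 103.4, borrowing by resident firms from foreign banks 174.7, sale of domestic government bonds to non-residents 219.8; capital account: acquisition of foreign patents and trademarks (non-produced assets) 25.1, capital transfers received from emigrants 19.5.)

242.4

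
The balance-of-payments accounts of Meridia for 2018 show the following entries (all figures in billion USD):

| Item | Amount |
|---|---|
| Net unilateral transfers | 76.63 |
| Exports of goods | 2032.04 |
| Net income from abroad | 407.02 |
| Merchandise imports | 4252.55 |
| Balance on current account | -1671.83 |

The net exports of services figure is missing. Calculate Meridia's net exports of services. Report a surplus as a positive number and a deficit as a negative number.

Current account = goods balance + services balance + net primary income + net secondary income
Sum of the known components = -1736.86
Net exports of services = CA - (known components) = -1671.83 - (-1736.86) = 65.03

65.03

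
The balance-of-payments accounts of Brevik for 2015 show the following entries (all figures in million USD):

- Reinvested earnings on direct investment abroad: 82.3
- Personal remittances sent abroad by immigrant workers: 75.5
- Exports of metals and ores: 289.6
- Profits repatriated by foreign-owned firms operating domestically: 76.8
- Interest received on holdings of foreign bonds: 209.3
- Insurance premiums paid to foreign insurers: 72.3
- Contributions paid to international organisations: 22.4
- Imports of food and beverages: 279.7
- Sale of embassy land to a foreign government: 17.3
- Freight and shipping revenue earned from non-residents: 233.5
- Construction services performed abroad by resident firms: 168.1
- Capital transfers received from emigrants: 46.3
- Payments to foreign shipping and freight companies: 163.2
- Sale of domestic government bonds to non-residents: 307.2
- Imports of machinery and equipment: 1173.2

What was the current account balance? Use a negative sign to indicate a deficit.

-880.3

Goods: -279.7 + 289.6 - 1173.2 = -1163.3
Services: 233.5 - 163.2 - 72.3 + 168.1 = 166.1
Primary income: 209.3 - 76.8 + 82.3 = 214.8
Secondary income: -75.5 - 22.4 = -97.9
Current account = (-1163.3) + 166.1 + 214.8 + (-97.9) = -880.3
(Excluded from the current account — capital account: sale of embassy land to a foreign government 17.3, capital transfers received from emigrants 46.3; financial account: sale of domestic government bonds to non-residents 307.2.)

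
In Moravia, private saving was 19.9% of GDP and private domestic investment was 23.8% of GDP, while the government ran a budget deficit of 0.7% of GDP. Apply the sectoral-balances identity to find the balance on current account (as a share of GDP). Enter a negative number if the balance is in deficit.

By the sectoral-balances identity, CA = (S_private - I) + (T - G).
Private balance = 19.9 - 23.8 = -3.9
Government balance (T - G) = -0.7
CA = -3.9 + (-0.7) = -4.6

-4.6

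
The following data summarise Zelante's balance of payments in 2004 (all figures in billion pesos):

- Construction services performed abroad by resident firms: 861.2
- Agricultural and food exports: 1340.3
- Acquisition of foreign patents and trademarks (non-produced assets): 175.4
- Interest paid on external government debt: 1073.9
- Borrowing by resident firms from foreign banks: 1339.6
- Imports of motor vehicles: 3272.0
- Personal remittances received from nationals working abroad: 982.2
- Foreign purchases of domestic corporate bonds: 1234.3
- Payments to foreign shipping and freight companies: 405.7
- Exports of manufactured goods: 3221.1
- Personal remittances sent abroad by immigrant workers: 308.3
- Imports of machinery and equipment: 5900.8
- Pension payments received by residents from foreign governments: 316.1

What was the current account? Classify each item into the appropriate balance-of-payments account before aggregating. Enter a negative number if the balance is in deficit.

-4239.8

Goods: 3221.1 + 1340.3 - 3272.0 - 5900.8 = -4611.4
Services: 861.2 - 405.7 = 455.5
Primary income: -1073.9
Secondary income: 982.2 + 316.1 - 308.3 = 990.0
Current account = (-4611.4) + 455.5 + (-1073.9) + 990.0 = -4239.8
(Excluded from the current account — capital account: acquisition of foreign patents and trademarks (non-produced assets) 175.4; financial account: borrowing by resident firms from foreign banks 1339.6, foreign purchases of domestic corporate bonds 1234.3.)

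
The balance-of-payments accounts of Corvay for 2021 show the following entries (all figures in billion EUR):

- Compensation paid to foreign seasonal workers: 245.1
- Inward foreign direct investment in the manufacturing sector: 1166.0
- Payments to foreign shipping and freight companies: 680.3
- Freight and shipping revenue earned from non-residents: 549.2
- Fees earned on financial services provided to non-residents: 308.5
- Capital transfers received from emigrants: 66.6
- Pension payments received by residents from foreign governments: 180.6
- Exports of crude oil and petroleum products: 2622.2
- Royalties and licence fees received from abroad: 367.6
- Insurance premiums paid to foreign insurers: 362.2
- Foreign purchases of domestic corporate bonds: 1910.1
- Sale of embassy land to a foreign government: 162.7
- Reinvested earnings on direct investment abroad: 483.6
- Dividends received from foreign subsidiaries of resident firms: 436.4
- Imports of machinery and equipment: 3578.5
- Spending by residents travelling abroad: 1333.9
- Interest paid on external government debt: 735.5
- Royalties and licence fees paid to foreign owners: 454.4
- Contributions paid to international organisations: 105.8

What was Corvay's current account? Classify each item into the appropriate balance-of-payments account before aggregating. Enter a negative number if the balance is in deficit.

Goods: 2622.2 - 3578.5 = -956.3
Services: 367.6 - 362.2 - 454.4 + 308.5 - 680.3 + 549.2 - 1333.9 = -1605.5
Primary income: 436.4 - 245.1 - 735.5 + 483.6 = -60.6
Secondary income: -105.8 + 180.6 = 74.8
Current account = (-956.3) + (-1605.5) + (-60.6) + 74.8 = -2547.6
(Excluded from the current account — financial account: inward foreign direct investment in the manufacturing sector 1166.0, foreign purchases of domestic corporate bonds 1910.1; capital account: capital transfers received from emigrants 66.6, sale of embassy land to a foreign government 162.7.)

-2547.6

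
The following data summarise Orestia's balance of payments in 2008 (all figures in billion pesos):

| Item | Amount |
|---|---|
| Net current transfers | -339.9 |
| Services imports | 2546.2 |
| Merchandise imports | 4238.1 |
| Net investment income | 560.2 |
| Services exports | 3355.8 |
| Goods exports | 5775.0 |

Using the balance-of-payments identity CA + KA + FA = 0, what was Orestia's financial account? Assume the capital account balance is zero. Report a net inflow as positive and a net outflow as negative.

Goods balance = 5775.0 - 4238.1 = 1536.9
Services balance = 3355.8 - 2546.2 = 809.6
Trade balance (goods + services) = 1536.9 + 809.6 = 2346.5
Net primary income = 560.2
Net secondary income = -339.9
Current account = 2346.5 + 560.2 + (-339.9) = 2566.8
Financial account = -(2566.8) = -2566.8

-2566.8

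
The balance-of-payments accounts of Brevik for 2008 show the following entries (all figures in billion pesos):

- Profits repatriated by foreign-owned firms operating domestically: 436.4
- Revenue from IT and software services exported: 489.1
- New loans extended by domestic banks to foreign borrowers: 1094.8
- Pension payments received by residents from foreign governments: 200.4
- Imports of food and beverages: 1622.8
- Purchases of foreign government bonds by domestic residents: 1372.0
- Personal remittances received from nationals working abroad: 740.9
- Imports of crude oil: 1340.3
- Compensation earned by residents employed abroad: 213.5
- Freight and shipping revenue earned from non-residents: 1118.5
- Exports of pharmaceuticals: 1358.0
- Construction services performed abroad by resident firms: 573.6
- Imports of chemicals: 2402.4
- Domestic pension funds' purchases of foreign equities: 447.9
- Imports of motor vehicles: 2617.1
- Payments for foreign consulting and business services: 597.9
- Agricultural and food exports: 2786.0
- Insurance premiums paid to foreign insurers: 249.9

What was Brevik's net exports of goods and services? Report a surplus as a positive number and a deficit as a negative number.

-2505.2

Goods: -2617.1 + 2786.0 - 1340.3 + 1358.0 - 1622.8 - 2402.4 = -3838.6
Services: 573.6 + 489.1 - 249.9 - 597.9 + 1118.5 = 1333.4
Trade balance = -3838.6 + 1333.4 = -2505.2
(Excluded from the trade balance — primary income: profits repatriated by foreign-owned firms operating domestically 436.4, compensation earned by residents employed abroad 213.5; financial account: new loans extended by domestic banks to foreign borrowers 1094.8, purchases of foreign government bonds by domestic residents 1372.0, domestic pension funds' purchases of foreign equities 447.9; secondary income: pension payments received by residents from foreign governments 200.4, personal remittances received from nationals working abroad 740.9.)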